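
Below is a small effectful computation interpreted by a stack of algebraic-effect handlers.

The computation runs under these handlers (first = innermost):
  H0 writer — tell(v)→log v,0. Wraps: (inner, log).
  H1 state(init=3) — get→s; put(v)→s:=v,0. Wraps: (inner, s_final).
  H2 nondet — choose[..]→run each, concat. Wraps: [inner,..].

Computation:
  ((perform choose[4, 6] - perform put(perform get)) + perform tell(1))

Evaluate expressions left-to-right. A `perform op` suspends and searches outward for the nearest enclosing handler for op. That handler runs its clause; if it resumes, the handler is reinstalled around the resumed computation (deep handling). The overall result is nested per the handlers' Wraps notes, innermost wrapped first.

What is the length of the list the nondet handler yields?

Answer: 2

Step-by-step:
choose[4, 6] @ H2
  branch[0] choose=4:
    get @ H1 ⇒ 3
    put(3) @ H1 ⇒ s:=3
    tell(1) @ H0 ⇒ log+=1
    H0 returns (4, (1))
    H1 returns ((4, (1)), 3)
    H2 returns [((4, (1)), 3)]
  branch[1] choose=6:
    get @ H1 ⇒ 3
    put(3) @ H1 ⇒ s:=3
    tell(1) @ H0 ⇒ log+=1
    H0 returns (6, (1))
    H1 returns ((6, (1)), 3)
    H2 returns [((6, (1)), 3)]
= [((4, (1)), 3), ((6, (1)), 3)]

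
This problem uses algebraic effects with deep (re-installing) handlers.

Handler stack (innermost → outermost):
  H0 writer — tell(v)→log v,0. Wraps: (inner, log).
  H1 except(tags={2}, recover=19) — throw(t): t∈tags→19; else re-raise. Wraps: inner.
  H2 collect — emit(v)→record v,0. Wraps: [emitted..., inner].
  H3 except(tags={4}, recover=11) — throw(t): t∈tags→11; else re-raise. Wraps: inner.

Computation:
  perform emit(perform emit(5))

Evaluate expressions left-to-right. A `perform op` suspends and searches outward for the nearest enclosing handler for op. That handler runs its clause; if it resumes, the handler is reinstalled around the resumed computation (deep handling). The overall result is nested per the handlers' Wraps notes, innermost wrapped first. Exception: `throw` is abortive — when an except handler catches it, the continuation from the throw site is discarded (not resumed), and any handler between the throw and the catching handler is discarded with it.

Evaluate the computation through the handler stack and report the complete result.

Working:
emit(5) @ H2 ⇒ out+=5
emit(0) @ H2 ⇒ out+=0
H0 returns (0, ())
H1 returns (0, ())
H2 returns [5, 0, (0, ())]
H3 returns [5, 0, (0, ())]
= [5, 0, (0, ())]

Answer: [5, 0, (0, ())]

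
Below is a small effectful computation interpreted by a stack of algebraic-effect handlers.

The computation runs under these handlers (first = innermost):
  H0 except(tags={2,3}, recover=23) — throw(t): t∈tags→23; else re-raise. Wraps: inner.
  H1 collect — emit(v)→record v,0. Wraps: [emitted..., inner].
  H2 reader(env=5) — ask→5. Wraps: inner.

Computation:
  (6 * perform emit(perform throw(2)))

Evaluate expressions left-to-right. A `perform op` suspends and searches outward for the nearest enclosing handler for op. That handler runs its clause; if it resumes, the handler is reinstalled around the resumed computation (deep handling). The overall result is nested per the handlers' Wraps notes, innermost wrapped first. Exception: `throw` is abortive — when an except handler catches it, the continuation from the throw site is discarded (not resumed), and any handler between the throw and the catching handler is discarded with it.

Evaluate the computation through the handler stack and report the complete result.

Step-by-step:
throw(2) @ H0 caught ⇒ 23
H1 returns [23]
H2 returns [23]
= [23]

Answer: [23]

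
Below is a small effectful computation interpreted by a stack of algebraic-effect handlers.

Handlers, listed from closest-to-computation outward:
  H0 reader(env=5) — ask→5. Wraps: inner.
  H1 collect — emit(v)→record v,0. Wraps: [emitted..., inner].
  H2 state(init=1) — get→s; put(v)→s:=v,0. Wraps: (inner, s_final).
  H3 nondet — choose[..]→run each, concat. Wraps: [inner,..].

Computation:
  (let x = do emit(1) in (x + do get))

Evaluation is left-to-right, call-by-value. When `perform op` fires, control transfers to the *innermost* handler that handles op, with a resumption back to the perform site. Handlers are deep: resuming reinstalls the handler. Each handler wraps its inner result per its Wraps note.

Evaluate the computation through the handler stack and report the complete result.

Step-by-step:
emit(1) @ H1 ⇒ out+=1
get @ H2 ⇒ 1
H0 returns 1
H1 returns [1, 1]
H2 returns ([1, 1], 1)
H3 returns [([1, 1], 1)]
= [([1, 1], 1)]

Answer: [([1, 1], 1)]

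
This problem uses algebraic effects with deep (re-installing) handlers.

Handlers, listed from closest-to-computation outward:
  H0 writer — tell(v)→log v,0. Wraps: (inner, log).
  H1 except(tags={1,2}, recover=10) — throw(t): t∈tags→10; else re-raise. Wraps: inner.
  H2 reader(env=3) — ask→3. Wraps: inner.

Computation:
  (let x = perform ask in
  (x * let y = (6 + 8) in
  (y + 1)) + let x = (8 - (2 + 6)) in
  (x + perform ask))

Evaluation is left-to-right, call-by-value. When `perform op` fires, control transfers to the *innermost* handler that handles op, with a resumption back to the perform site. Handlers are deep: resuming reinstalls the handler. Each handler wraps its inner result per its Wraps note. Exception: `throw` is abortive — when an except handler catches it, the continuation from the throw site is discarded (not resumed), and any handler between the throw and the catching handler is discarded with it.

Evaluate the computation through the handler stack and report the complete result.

Working:
ask @ H2 ⇒ 3
ask @ H2 ⇒ 3
H0 returns (48, ())
H1 returns (48, ())
H2 returns (48, ())
= (48, ())

Answer: (48, ())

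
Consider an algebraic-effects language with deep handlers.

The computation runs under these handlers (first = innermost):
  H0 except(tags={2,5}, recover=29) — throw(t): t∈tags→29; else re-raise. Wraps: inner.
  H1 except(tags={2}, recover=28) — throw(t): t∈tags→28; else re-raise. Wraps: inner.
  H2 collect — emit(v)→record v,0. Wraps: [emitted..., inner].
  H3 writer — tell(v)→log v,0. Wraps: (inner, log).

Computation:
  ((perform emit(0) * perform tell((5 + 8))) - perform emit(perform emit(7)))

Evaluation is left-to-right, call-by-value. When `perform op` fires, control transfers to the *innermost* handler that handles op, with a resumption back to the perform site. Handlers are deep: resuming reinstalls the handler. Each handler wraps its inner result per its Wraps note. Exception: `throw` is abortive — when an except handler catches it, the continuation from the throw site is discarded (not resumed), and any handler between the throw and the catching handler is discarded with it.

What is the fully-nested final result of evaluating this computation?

Answer: ([0, 7, 0, 0], (13))

Evaluation trace:
emit(0) @ H2 ⇒ out+=0
tell(13) @ H3 ⇒ log+=13
emit(7) @ H2 ⇒ out+=7
emit(0) @ H2 ⇒ out+=0
H0 returns 0
H1 returns 0
H2 returns [0, 7, 0, 0]
H3 returns ([0, 7, 0, 0], (13))
= ([0, 7, 0, 0], (13))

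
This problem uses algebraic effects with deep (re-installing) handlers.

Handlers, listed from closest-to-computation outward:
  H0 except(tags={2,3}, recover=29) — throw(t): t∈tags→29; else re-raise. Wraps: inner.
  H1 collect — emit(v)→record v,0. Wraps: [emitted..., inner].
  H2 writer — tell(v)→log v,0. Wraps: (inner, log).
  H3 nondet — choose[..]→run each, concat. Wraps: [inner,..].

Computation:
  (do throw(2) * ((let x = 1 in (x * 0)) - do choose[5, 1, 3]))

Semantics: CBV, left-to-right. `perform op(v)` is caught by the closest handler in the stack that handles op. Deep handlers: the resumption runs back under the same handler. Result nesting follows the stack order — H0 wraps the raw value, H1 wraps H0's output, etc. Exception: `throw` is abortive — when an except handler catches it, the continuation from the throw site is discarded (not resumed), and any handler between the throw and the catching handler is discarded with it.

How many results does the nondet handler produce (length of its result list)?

Answer: 1

Step-by-step:
throw(2) @ H0 caught ⇒ 29
H1 returns [29]
H2 returns ([29], ())
H3 returns [([29], ())]
= [([29], ())]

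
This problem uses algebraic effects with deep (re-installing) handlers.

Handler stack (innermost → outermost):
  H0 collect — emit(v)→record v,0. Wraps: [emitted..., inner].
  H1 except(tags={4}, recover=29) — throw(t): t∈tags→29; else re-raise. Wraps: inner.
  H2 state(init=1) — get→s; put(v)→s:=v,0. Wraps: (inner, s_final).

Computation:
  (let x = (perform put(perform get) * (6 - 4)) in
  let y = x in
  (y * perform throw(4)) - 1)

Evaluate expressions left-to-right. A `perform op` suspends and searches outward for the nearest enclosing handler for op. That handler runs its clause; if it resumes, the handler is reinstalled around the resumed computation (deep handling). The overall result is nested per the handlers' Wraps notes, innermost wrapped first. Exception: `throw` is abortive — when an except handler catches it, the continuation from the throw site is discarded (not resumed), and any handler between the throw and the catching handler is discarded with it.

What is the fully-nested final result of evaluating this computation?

Answer: (29, 1)

Evaluation trace:
get @ H2 ⇒ 1
put(1) @ H2 ⇒ s:=1
throw(4) @ H1 caught ⇒ 29
H2 returns (29, 1)
= (29, 1)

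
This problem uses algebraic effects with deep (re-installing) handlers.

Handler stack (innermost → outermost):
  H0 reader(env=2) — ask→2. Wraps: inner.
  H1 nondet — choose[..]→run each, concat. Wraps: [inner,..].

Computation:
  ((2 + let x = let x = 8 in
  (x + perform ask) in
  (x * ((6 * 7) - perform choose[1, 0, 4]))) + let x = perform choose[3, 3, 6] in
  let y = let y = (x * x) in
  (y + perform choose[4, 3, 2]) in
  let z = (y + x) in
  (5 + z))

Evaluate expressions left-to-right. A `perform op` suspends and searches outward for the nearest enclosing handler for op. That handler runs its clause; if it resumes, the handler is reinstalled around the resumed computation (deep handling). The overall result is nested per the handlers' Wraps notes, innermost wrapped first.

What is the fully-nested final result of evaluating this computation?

Step-by-step:
ask @ H0 ⇒ 2
choose[1, 0, 4] @ H1
  branch[0] choose=1:
    choose[3, 3, 6] @ H1
      branch[0] choose=3:
        choose[4, 3, 2] @ H1
          branch[0] choose=4:
            H0 returns 433
            H1 returns [433]
          branch[1] choose=3:
            H0 returns 432
            H1 returns [432]
          branch[2] choose=2:
            H0 returns 431
            H1 returns [431]
      branch[1] choose=3:
        choose[4, 3, 2] @ H1
          branch[0] choose=4:
            H0 returns 433
            H1 returns [433]
          branch[1] choose=3:
            H0 returns 432
            H1 returns [432]
          branch[2] choose=2:
            H0 returns 431
            H1 returns [431]
      branch[2] choose=6:
        choose[4, 3, 2] @ H1
          branch[0] choose=4:
            H0 returns 463
            H1 returns [463]
          branch[1] choose=3:
            H0 returns 462
            H1 returns [462]
          branch[2] choose=2:
            H0 returns 461
            H1 returns [461]
  branch[1] choose=0:
    choose[3, 3, 6] @ H1
      branch[0] choose=3:
        choose[4, 3, 2] @ H1
          branch[0] choose=4:
            H0 returns 443
            H1 returns [443]
          branch[1] choose=3:
            H0 returns 442
            H1 returns [442]
          branch[2] choose=2:
            H0 returns 441
            H1 returns [441]
      branch[1] choose=3:
        choose[4, 3, 2] @ H1
          branch[0] choose=4:
            H0 returns 443
            H1 returns [443]
          branch[1] choose=3:
            H0 returns 442
            H1 returns [442]
          branch[2] choose=2:
            H0 returns 441
            H1 returns [441]
      branch[2] choose=6:
        choose[4, 3, 2] @ H1
          branch[0] choose=4:
            H0 returns 473
            H1 returns [473]
          branch[1] choose=3:
            H0 returns 472
            H1 returns [472]
          branch[2] choose=2:
            H0 returns 471
            H1 returns [471]
  branch[2] choose=4:
    choose[3, 3, 6] @ H1
      branch[0] choose=3:
        choose[4, 3, 2] @ H1
          branch[0] choose=4:
            H0 returns 403
            H1 returns [403]
          branch[1] choose=3:
            H0 returns 402
            H1 returns [402]
          branch[2] choose=2:
            H0 returns 401
            H1 returns [401]
      branch[1] choose=3:
        choose[4, 3, 2] @ H1
          branch[0] choose=4:
            H0 returns 403
            H1 returns [403]
          branch[1] choose=3:
            H0 returns 402
            H1 returns [402]
          branch[2] choose=2:
            H0 returns 401
            H1 returns [401]
      branch[2] choose=6:
        choose[4, 3, 2] @ H1
          branch[0] choose=4:
            H0 returns 433
            H1 returns [433]
          branch[1] choose=3:
            H0 returns 432
            H1 returns [432]
          branch[2] choose=2:
            H0 returns 431
            H1 returns [431]
= [433, 432, 431, 433, 432, 431, 463, 462, 461, 443, 442, 441, 443, 442, 441, 473, 472, 471, 403, 402, 401, 403, 402, 401, 433, 432, 431]

Answer: [433, 432, 431, 433, 432, 431, 463, 462, 461, 443, 442, 441, 443, 442, 441, 473, 472, 471, 403, 402, 401, 403, 402, 401, 433, 432, 431]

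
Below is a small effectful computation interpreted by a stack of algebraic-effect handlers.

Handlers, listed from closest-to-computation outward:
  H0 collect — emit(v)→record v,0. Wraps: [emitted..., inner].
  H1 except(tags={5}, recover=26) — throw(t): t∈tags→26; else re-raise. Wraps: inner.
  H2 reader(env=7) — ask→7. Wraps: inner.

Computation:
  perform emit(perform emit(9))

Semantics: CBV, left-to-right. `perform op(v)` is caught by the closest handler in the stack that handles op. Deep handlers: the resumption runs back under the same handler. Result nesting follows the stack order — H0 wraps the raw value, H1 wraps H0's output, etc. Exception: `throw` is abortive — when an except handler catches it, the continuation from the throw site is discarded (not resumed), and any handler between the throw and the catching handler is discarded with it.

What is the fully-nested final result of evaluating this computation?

Step-by-step:
emit(9) @ H0 ⇒ out+=9
emit(0) @ H0 ⇒ out+=0
H0 returns [9, 0, 0]
H1 returns [9, 0, 0]
H2 returns [9, 0, 0]
= [9, 0, 0]

Answer: [9, 0, 0]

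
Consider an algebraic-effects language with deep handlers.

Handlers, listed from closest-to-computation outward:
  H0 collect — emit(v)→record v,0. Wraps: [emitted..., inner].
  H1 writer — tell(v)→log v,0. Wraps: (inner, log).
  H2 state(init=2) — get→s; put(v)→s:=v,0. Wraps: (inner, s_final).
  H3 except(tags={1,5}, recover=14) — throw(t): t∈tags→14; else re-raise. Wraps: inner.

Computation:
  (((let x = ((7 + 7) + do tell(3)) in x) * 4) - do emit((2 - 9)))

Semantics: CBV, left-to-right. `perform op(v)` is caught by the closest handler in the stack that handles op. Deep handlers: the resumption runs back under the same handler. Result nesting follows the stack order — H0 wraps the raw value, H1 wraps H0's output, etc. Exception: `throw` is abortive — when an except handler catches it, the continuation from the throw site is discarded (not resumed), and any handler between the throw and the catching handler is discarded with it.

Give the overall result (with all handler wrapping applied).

Step-by-step:
tell(3) @ H1 ⇒ log+=3
emit(-7) @ H0 ⇒ out+=-7
H0 returns [-7, 56]
H1 returns ([-7, 56], (3))
H2 returns (([-7, 56], (3)), 2)
H3 returns (([-7, 56], (3)), 2)
= (([-7, 56], (3)), 2)

Answer: (([-7, 56], (3)), 2)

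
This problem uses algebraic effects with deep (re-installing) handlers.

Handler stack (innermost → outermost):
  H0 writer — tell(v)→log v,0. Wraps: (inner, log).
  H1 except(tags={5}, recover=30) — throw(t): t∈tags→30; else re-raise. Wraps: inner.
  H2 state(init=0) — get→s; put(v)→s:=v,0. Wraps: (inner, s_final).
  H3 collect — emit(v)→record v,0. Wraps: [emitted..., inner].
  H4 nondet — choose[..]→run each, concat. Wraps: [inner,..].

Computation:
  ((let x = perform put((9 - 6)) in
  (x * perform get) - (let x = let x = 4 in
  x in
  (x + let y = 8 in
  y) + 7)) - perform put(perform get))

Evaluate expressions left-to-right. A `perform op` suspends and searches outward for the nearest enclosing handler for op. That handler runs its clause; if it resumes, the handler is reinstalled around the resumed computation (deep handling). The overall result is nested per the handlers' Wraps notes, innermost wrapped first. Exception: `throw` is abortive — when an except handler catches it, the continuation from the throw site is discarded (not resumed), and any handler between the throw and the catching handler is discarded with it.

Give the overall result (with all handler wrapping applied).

Step-by-step:
put(3) @ H2 ⇒ s:=3
get @ H2 ⇒ 3
get @ H2 ⇒ 3
put(3) @ H2 ⇒ s:=3
H0 returns (-19, ())
H1 returns (-19, ())
H2 returns ((-19, ()), 3)
H3 returns [((-19, ()), 3)]
H4 returns [[((-19, ()), 3)]]
= [[((-19, ()), 3)]]

Answer: [[((-19, ()), 3)]]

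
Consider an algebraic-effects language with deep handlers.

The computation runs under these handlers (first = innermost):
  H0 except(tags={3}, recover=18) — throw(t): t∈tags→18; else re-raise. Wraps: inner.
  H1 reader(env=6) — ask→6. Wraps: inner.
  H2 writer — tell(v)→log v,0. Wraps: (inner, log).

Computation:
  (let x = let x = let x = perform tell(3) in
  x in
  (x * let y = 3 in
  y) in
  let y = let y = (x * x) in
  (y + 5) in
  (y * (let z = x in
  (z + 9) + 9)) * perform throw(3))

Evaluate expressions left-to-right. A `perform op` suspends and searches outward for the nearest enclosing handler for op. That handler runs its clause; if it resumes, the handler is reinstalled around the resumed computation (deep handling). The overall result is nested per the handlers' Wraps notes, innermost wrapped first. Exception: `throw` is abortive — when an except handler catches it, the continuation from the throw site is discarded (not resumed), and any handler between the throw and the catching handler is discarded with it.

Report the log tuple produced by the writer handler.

Answer: (3)

Step-by-step:
tell(3) @ H2 ⇒ log+=3
throw(3) @ H0 caught ⇒ 18
H1 returns 18
H2 returns (18, (3))
= (18, (3))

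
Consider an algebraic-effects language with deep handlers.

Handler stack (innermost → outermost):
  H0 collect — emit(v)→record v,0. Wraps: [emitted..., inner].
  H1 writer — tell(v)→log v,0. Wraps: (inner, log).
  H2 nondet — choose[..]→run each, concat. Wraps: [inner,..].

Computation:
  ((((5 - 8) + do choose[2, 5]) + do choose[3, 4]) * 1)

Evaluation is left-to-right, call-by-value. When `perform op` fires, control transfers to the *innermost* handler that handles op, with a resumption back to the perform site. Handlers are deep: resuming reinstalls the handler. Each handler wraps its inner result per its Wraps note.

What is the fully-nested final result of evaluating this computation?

Evaluation trace:
choose[2, 5] @ H2
  branch[0] choose=2:
    choose[3, 4] @ H2
      branch[0] choose=3:
        H0 returns [2]
        H1 returns ([2], ())
        H2 returns [([2], ())]
      branch[1] choose=4:
        H0 returns [3]
        H1 returns ([3], ())
        H2 returns [([3], ())]
  branch[1] choose=5:
    choose[3, 4] @ H2
      branch[0] choose=3:
        H0 returns [5]
        H1 returns ([5], ())
        H2 returns [([5], ())]
      branch[1] choose=4:
        H0 returns [6]
        H1 returns ([6], ())
        H2 returns [([6], ())]
= [([2], ()), ([3], ()), ([5], ()), ([6], ())]

Answer: [([2], ()), ([3], ()), ([5], ()), ([6], ())]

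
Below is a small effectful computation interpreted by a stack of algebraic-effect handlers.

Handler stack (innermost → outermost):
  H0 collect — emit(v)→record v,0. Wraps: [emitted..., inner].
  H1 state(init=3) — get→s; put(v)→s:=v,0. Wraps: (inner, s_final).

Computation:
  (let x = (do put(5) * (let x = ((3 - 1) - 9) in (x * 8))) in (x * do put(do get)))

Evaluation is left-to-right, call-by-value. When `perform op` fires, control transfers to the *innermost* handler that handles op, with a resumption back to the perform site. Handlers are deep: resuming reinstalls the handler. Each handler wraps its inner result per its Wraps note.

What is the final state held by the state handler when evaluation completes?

Working:
put(5) @ H1 ⇒ s:=5
get @ H1 ⇒ 5
put(5) @ H1 ⇒ s:=5
H0 returns [0]
H1 returns ([0], 5)
= ([0], 5)

Answer: 5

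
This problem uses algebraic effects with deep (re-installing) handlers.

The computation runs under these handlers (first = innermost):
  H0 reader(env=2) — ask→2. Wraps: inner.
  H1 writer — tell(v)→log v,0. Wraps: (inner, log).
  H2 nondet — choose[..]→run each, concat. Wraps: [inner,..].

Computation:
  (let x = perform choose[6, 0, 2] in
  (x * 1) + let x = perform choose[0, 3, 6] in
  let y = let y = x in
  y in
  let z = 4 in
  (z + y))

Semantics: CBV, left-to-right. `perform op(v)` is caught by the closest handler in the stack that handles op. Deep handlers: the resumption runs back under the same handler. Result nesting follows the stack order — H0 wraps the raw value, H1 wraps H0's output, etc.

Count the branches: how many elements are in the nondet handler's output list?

Evaluation trace:
choose[6, 0, 2] @ H2
  branch[0] choose=6:
    choose[0, 3, 6] @ H2
      branch[0] choose=0:
        H0 returns 10
        H1 returns (10, ())
        H2 returns [(10, ())]
      branch[1] choose=3:
        H0 returns 13
        H1 returns (13, ())
        H2 returns [(13, ())]
      branch[2] choose=6:
        H0 returns 16
        H1 returns (16, ())
        H2 returns [(16, ())]
  branch[1] choose=0:
    choose[0, 3, 6] @ H2
      branch[0] choose=0:
        H0 returns 4
        H1 returns (4, ())
        H2 returns [(4, ())]
      branch[1] choose=3:
        H0 returns 7
        H1 returns (7, ())
        H2 returns [(7, ())]
      branch[2] choose=6:
        H0 returns 10
        H1 returns (10, ())
        H2 returns [(10, ())]
  branch[2] choose=2:
    choose[0, 3, 6] @ H2
      branch[0] choose=0:
        H0 returns 6
        H1 returns (6, ())
        H2 returns [(6, ())]
      branch[1] choose=3:
        H0 returns 9
        H1 returns (9, ())
        H2 returns [(9, ())]
      branch[2] choose=6:
        H0 returns 12
        H1 returns (12, ())
        H2 returns [(12, ())]
= [(10, ()), (13, ()), (16, ()), (4, ()), (7, ()), (10, ()), (6, ()), (9, ()), (12, ())]

Answer: 9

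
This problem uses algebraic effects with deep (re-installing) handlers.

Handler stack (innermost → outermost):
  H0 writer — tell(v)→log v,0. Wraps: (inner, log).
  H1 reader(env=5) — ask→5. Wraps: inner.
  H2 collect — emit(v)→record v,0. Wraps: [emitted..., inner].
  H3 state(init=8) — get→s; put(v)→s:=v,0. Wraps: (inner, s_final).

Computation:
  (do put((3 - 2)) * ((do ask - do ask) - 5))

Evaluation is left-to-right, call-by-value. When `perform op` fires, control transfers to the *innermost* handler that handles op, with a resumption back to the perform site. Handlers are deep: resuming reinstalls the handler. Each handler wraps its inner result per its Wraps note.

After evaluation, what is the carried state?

Step-by-step:
put(1) @ H3 ⇒ s:=1
ask @ H1 ⇒ 5
ask @ H1 ⇒ 5
H0 returns (0, ())
H1 returns (0, ())
H2 returns [(0, ())]
H3 returns ([(0, ())], 1)
= ([(0, ())], 1)

Answer: 1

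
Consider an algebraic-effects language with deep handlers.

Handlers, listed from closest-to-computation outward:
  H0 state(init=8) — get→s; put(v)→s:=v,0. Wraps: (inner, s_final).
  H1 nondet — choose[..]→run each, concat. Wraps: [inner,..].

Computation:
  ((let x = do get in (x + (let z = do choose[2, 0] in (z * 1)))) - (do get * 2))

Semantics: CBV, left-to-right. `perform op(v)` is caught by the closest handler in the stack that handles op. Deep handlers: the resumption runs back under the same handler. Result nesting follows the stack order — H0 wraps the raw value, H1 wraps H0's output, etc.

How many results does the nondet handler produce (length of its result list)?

Step-by-step:
get @ H0 ⇒ 8
choose[2, 0] @ H1
  branch[0] choose=2:
    get @ H0 ⇒ 8
    H0 returns (-6, 8)
    H1 returns [(-6, 8)]
  branch[1] choose=0:
    get @ H0 ⇒ 8
    H0 returns (-8, 8)
    H1 returns [(-8, 8)]
= [(-6, 8), (-8, 8)]

Answer: 2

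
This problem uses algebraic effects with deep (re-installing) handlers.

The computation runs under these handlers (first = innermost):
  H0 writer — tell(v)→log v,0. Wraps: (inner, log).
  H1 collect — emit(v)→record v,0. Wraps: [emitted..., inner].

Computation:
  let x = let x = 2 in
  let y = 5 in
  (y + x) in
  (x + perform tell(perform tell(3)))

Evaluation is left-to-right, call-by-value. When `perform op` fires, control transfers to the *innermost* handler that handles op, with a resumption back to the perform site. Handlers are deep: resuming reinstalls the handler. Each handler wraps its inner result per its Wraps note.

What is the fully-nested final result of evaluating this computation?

Answer: [(7, (3, 0))]

Evaluation trace:
tell(3) @ H0 ⇒ log+=3
tell(0) @ H0 ⇒ log+=0
H0 returns (7, (3, 0))
H1 returns [(7, (3, 0))]
= [(7, (3, 0))]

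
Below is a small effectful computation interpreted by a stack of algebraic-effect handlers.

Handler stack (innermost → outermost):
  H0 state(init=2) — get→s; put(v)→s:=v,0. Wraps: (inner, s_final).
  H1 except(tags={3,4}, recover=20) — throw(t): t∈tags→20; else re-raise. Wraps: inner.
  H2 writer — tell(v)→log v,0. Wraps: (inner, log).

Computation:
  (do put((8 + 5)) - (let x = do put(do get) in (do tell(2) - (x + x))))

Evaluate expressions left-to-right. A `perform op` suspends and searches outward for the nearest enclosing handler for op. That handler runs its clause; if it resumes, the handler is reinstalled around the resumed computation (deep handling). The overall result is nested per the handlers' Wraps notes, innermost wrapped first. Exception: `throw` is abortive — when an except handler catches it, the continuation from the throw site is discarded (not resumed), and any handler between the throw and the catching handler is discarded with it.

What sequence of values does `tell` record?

Answer: (2)

Evaluation trace:
put(13) @ H0 ⇒ s:=13
get @ H0 ⇒ 13
put(13) @ H0 ⇒ s:=13
tell(2) @ H2 ⇒ log+=2
H0 returns (0, 13)
H1 returns (0, 13)
H2 returns ((0, 13), (2))
= ((0, 13), (2))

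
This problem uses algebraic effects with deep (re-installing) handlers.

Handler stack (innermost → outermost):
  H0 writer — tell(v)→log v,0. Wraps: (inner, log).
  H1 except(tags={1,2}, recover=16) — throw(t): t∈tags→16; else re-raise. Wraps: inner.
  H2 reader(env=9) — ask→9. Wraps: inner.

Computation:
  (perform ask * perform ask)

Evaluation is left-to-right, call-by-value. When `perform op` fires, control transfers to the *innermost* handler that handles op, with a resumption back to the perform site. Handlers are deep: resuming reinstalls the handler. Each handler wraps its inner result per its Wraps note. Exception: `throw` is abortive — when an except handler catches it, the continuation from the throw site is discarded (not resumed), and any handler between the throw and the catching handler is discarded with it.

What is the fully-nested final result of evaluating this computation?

Answer: (81, ())

Evaluation trace:
ask @ H2 ⇒ 9
ask @ H2 ⇒ 9
H0 returns (81, ())
H1 returns (81, ())
H2 returns (81, ())
= (81, ())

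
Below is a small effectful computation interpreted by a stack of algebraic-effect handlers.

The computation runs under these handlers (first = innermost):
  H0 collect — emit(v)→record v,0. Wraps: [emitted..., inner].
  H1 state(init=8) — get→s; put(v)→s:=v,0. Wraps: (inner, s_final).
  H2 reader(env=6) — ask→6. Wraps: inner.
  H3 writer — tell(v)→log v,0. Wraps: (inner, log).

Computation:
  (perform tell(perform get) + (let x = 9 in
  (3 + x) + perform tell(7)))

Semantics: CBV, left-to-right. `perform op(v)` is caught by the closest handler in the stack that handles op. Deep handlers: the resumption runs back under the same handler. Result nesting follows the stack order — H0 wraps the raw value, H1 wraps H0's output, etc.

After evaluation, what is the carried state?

Evaluation trace:
get @ H1 ⇒ 8
tell(8) @ H3 ⇒ log+=8
tell(7) @ H3 ⇒ log+=7
H0 returns [12]
H1 returns ([12], 8)
H2 returns ([12], 8)
H3 returns (([12], 8), (8, 7))
= (([12], 8), (8, 7))

Answer: 8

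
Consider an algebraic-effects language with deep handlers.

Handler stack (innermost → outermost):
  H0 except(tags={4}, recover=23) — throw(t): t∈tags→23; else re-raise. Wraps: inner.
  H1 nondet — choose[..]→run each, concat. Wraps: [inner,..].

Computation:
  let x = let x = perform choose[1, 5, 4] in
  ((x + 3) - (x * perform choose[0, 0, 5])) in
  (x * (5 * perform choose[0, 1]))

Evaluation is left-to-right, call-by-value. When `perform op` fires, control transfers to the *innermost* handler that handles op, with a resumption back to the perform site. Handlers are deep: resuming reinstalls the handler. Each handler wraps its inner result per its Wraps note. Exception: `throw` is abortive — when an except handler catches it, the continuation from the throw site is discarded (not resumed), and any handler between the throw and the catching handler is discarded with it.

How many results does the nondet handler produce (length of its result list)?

Answer: 18

Evaluation trace:
choose[1, 5, 4] @ H1
  branch[0] choose=1:
    choose[0, 0, 5] @ H1
      branch[0] choose=0:
        choose[0, 1] @ H1
          branch[0] choose=0:
            H0 returns 0
            H1 returns [0]
          branch[1] choose=1:
            H0 returns 20
            H1 returns [20]
      branch[1] choose=0:
        choose[0, 1] @ H1
          branch[0] choose=0:
            H0 returns 0
            H1 returns [0]
          branch[1] choose=1:
            H0 returns 20
            H1 returns [20]
      branch[2] choose=5:
        choose[0, 1] @ H1
          branch[0] choose=0:
            H0 returns 0
            H1 returns [0]
          branch[1] choose=1:
            H0 returns -5
            H1 returns [-5]
  branch[1] choose=5:
    choose[0, 0, 5] @ H1
      branch[0] choose=0:
        choose[0, 1] @ H1
          branch[0] choose=0:
            H0 returns 0
            H1 returns [0]
          branch[1] choose=1:
            H0 returns 40
            H1 returns [40]
      branch[1] choose=0:
        choose[0, 1] @ H1
          branch[0] choose=0:
            H0 returns 0
            H1 returns [0]
          branch[1] choose=1:
            H0 returns 40
            H1 returns [40]
      branch[2] choose=5:
        choose[0, 1] @ H1
          branch[0] choose=0:
            H0 returns 0
            H1 returns [0]
          branch[1] choose=1:
            H0 returns -85
            H1 returns [-85]
  branch[2] choose=4:
    choose[0, 0, 5] @ H1
      branch[0] choose=0:
        choose[0, 1] @ H1
          branch[0] choose=0:
            H0 returns 0
            H1 returns [0]
          branch[1] choose=1:
            H0 returns 35
            H1 returns [35]
      branch[1] choose=0:
        choose[0, 1] @ H1
          branch[0] choose=0:
            H0 returns 0
            H1 returns [0]
          branch[1] choose=1:
            H0 returns 35
            H1 returns [35]
      branch[2] choose=5:
        choose[0, 1] @ H1
          branch[0] choose=0:
            H0 returns 0
            H1 returns [0]
          branch[1] choose=1:
            H0 returns -65
            H1 returns [-65]
= [0, 20, 0, 20, 0, -5, 0, 40, 0, 40, 0, -85, 0, 35, 0, 35, 0, -65]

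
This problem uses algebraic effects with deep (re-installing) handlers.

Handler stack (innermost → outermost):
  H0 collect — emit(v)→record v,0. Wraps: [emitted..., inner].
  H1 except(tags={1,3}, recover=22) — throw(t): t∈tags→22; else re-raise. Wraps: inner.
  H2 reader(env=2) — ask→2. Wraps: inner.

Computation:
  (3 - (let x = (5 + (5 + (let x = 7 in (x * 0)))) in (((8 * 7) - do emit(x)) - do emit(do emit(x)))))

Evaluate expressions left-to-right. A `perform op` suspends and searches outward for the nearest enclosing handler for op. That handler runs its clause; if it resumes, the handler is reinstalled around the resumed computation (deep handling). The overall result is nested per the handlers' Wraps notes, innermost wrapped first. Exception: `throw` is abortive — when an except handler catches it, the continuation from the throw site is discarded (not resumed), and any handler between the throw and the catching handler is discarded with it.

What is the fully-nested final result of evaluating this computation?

Evaluation trace:
emit(10) @ H0 ⇒ out+=10
emit(10) @ H0 ⇒ out+=10
emit(0) @ H0 ⇒ out+=0
H0 returns [10, 10, 0, -53]
H1 returns [10, 10, 0, -53]
H2 returns [10, 10, 0, -53]
= [10, 10, 0, -53]

Answer: [10, 10, 0, -53]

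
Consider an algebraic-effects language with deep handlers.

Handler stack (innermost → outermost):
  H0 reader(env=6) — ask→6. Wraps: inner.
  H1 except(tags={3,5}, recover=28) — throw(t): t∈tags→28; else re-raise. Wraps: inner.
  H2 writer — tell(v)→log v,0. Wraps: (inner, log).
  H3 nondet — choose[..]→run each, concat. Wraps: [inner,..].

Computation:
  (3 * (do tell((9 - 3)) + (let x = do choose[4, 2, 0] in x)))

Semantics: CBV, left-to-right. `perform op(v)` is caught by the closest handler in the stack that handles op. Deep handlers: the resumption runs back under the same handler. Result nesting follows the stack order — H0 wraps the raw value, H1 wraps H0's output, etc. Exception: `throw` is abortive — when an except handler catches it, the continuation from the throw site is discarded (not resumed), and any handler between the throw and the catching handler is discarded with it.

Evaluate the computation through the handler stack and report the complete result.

Step-by-step:
tell(6) @ H2 ⇒ log+=6
choose[4, 2, 0] @ H3
  branch[0] choose=4:
    H0 returns 12
    H1 returns 12
    H2 returns (12, (6))
    H3 returns [(12, (6))]
  branch[1] choose=2:
    H0 returns 6
    H1 returns 6
    H2 returns (6, (6))
    H3 returns [(6, (6))]
  branch[2] choose=0:
    H0 returns 0
    H1 returns 0
    H2 returns (0, (6))
    H3 returns [(0, (6))]
= [(12, (6)), (6, (6)), (0, (6))]

Answer: [(12, (6)), (6, (6)), (0, (6))]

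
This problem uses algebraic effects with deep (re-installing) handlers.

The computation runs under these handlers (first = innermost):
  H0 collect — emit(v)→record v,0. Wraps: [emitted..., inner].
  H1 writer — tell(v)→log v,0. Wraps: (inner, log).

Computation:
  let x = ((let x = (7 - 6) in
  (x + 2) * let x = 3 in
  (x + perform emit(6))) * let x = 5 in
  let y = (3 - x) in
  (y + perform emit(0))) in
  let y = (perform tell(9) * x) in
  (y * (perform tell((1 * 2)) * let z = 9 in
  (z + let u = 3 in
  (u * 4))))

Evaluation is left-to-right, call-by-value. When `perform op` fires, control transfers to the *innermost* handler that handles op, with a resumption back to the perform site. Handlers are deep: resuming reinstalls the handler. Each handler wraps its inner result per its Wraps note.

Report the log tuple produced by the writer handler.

Answer: (9, 2)

Working:
emit(6) @ H0 ⇒ out+=6
emit(0) @ H0 ⇒ out+=0
tell(9) @ H1 ⇒ log+=9
tell(2) @ H1 ⇒ log+=2
H0 returns [6, 0, 0]
H1 returns ([6, 0, 0], (9, 2))
= ([6, 0, 0], (9, 2))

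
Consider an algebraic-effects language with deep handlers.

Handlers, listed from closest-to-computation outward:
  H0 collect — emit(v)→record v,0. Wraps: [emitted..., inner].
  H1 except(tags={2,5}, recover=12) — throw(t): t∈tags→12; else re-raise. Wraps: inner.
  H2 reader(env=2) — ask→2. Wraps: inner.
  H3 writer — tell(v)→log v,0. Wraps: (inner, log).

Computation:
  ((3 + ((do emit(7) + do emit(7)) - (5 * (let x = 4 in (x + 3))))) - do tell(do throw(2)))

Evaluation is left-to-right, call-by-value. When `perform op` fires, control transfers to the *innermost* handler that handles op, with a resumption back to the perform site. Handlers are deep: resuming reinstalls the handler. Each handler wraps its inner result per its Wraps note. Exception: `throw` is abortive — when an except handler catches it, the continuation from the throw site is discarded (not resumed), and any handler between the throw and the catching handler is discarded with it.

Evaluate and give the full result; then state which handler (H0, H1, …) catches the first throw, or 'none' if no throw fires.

Answer: (12, ()) ; first throw caught by: H1

Step-by-step:
emit(7) @ H0 ⇒ out+=7
emit(7) @ H0 ⇒ out+=7
throw(2) @ H1 caught ⇒ 12
H2 returns 12
H3 returns (12, ())
= (12, ())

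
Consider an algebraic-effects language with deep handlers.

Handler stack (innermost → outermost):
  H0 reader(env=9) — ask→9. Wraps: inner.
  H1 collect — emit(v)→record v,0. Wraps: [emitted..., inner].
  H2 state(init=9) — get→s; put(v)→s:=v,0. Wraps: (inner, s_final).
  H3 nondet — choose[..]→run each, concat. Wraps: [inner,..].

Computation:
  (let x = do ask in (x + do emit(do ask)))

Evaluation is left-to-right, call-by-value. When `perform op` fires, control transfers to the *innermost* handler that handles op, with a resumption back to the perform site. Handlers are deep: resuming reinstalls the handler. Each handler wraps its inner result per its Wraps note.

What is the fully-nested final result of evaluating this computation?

Step-by-step:
ask @ H0 ⇒ 9
ask @ H0 ⇒ 9
emit(9) @ H1 ⇒ out+=9
H0 returns 9
H1 returns [9, 9]
H2 returns ([9, 9], 9)
H3 returns [([9, 9], 9)]
= [([9, 9], 9)]

Answer: [([9, 9], 9)]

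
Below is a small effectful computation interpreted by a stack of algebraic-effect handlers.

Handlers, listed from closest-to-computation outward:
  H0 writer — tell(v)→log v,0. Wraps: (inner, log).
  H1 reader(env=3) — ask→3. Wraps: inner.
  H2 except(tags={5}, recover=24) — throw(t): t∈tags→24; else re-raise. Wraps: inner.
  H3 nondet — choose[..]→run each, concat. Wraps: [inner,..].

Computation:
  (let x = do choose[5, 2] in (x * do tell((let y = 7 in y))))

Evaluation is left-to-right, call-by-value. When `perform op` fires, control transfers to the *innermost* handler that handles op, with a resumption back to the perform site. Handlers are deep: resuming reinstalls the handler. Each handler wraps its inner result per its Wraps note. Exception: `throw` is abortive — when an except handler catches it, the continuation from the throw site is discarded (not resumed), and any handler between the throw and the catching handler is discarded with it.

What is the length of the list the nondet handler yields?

Answer: 2

Working:
choose[5, 2] @ H3
  branch[0] choose=5:
    tell(7) @ H0 ⇒ log+=7
    H0 returns (0, (7))
    H1 returns (0, (7))
    H2 returns (0, (7))
    H3 returns [(0, (7))]
  branch[1] choose=2:
    tell(7) @ H0 ⇒ log+=7
    H0 returns (0, (7))
    H1 returns (0, (7))
    H2 returns (0, (7))
    H3 returns [(0, (7))]
= [(0, (7)), (0, (7))]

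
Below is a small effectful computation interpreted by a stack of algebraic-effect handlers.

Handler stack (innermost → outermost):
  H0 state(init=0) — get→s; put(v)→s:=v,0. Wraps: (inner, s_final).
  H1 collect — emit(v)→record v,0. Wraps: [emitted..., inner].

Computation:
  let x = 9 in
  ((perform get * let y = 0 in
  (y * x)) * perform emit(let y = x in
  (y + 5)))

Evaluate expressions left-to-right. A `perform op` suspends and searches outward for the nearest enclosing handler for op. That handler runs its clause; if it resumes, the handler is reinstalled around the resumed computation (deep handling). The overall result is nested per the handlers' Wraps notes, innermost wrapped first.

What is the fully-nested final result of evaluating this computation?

Answer: [14, (0, 0)]

Working:
get @ H0 ⇒ 0
emit(14) @ H1 ⇒ out+=14
H0 returns (0, 0)
H1 returns [14, (0, 0)]
= [14, (0, 0)]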